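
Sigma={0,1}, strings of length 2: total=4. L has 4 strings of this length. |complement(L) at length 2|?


Alphabet: {0,1}
String length: 2
Total strings of length 2 = 2^2 = 4
Strings in L = 4
Complement = total - |L|
= 4 - 4
= 0

0


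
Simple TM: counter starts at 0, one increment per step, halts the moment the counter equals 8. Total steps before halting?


Counter starts at 0. Counting sequence:
  Step 1: counter = 1
  Step 2: counter = 2
  Step 3: counter = 3
  Step 4: counter = 4
  Step 5: counter = 5
  Step 6: counter = 6
  Step 7: counter = 7
  Step 8: counter = 8
Counter reached 8 -> halt
Total steps = 8

8


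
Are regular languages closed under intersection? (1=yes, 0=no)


Regular languages are closed under all standard operations:
- Union: Yes (product construction)
- Intersection: Yes (product construction)
- Complement: Yes (swap accept/reject)
- Concatenation: Yes (NFA construction)
Operation: intersection -> Closed

1


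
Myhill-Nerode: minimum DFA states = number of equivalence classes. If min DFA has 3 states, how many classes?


Myhill-Nerode theorem:
Number of equivalence classes = number of states in minimal DFA
Minimal DFA states = 3
Therefore equivalence classes = 3

3


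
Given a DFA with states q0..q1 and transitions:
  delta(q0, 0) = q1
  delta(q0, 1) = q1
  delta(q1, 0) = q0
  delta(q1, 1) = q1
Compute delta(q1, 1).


Looking up transition function:
delta(q1, 1) in the table
Row: q1, Column: 1
Result: q1

q1


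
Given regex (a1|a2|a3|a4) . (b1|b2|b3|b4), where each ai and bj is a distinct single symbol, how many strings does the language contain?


First group: 4 alternatives
Second group: 4 alternatives
Concatenation: each choice from group 1 pairs with each from group 2
Total = 4 x 4 = 16

16


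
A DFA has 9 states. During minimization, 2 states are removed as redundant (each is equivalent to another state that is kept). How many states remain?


Original DFA: 9 states
Redundant states removed: 2
Minimized states = original - removed
= 9 - 2
= 7

7


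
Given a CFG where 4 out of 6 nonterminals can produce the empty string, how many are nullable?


Nonterminals: {S, A, B, C, D, E}
A nonterminal is nullable if it can derive epsilon
Counting nullable nonterminals: 4
Total nullable = 4

4


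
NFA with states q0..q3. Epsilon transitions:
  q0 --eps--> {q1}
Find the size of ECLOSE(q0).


Starting from q0
Initialize closure = {q0}
Follow epsilon from q0 -> add q1
Final closure: {q0, q1}
Size = 2

2


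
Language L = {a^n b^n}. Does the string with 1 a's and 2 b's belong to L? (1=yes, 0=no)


Language requires equal numbers of a's and b's
PDA pushes for each 'a', pops for each 'b'
Number of a's = 1
Number of b's = 2
1 != 2 -> Reject

0


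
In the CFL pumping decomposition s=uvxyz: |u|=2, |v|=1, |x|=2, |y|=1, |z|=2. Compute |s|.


|s| = |u| + |v| + |x| + |y| + |z|
= 2 + 1 + 2 + 1 + 2
= 3 + 2 + 3
= 5 + 3
= 8

8


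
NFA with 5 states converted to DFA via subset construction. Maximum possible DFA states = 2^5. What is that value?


NFA has 5 states
Subset construction: each DFA state = subset of NFA states
Maximum subsets = 2^5
2^5 = 32

32


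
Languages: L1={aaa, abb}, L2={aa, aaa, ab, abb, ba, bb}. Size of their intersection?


L1 = {aaa, abb}
L2 = {aa, aaa, ab, abb, ba, bb}
Checking each string in L1 against L2:
  'aaa': in L2? Yes
  'abb': in L2? Yes
Intersection = {aaa, abb}
|L1 ∩ L2| = 2

2


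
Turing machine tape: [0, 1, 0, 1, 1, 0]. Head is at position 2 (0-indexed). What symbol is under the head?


Tape: [0, 1, 0, 1, 1, 0]
Positions: 0 1 2 3 4 5
Values:    0 1 0 1 1 0
Head at position 2
tape[2] = 0

0


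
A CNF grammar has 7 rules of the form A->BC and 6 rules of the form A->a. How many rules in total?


CNF allows two rule forms:
  A -> BC (binary): 7 rules
  A -> a (terminal): 6 rules
Total = 7 + 6 = 13

13


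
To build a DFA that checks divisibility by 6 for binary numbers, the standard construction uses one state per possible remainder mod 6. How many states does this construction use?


Divisibility by 6 is tracked via the remainder mod 6: 0, 1, ..., 5
The construction assigns one state to each remainder
Number of remainders = 6

6


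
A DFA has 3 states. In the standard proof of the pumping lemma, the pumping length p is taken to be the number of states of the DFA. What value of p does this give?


Pumping lemma for regular languages (standard proof):
Take p = |Q|, the number of DFA states.
Any string of length >= |Q| passes through |Q|+1 states while reading its first |Q| symbols,
so by pigeonhole some state repeats, giving the loop that can be pumped.
Here |Q| = 3
Therefore the proof uses p = 3

3


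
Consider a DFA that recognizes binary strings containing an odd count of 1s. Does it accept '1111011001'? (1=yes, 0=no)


DFA has 2 states: q_even (start, accept=no) and q_odd
Processing string '1111011001' character by character:
  Position 0: read '1', 1-count=1 -> q_odd
  Position 1: read '1', 1-count=2 -> q_even
  Position 2: read '1', 1-count=3 -> q_odd
  Position 3: read '1', 1-count=4 -> q_even
  Position 4: read '0', 1-count=4 -> q_even (no change)
  Position 5: read '1', 1-count=5 -> q_odd
  Position 6: read '1', 1-count=6 -> q_even
  Position 7: read '0', 1-count=6 -> q_even (no change)
  Position 8: read '0', 1-count=6 -> q_even (no change)
  Position 9: read '1', 1-count=7 -> q_odd
Final state: q_odd, total 1s = 7 (odd); the DFA requires an odd count -> accept

1


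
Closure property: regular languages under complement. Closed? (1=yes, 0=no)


Regular languages are closed under:
- Union (DFA product construction)
- Intersection (DFA product construction)
- Complement (swap accept/reject states)
- Concatenation (NFA construction)
- Kleene star (NFA construction)
complement is in this list
Therefore: closed

1


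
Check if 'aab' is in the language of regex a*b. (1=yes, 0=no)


Pattern: a*b
String: 'aab'
Pattern requires: zero or more 'a's followed by exactly one 'b'
Found 2 leading 'a's
Remaining: 'b'
Remaining is exactly 'b' -> match
Result: 1

1


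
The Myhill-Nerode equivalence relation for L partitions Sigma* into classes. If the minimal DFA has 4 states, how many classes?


Myhill-Nerode theorem:
Number of equivalence classes = number of states in minimal DFA
Minimal DFA states = 4
Therefore equivalence classes = 4

4


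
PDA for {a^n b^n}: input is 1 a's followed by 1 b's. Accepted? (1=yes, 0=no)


Language requires equal numbers of a's and b's
PDA pushes for each 'a', pops for each 'b'
Number of a's = 1
Number of b's = 1
1 == 1 -> Accept

1


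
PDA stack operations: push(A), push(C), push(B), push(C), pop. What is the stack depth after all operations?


Tracing stack operations:
  push(A) -> stack = [A], depth=1
  push(C) -> stack = [A,C], depth=2
  push(B) -> stack = [A,C,B], depth=3
  push(C) -> stack = [A,C,B,C], depth=4
  pop -> removed C, stack = [A,C,B], depth=3
Final depth = 3

3


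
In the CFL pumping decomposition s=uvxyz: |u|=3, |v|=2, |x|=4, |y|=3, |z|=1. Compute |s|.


|s| = |u| + |v| + |x| + |y| + |z|
= 3 + 2 + 4 + 3 + 1
= 5 + 4 + 4
= 9 + 4
= 13

13


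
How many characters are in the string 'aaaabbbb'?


String: 'aaaabbbb'
Counting characters:
  'a' appears 4 time(s)
  'b' appears 4 time(s)
Total length = 4 + 4 = 8

8


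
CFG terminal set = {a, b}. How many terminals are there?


Terminal symbols: a, b
Counting each: a (#1), b (#2)
Total = 2

2


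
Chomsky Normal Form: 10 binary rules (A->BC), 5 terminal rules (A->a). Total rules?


CNF allows two rule forms:
  A -> BC (binary): 10 rules
  A -> a (terminal): 5 rules
Total = 10 + 5 = 15

15


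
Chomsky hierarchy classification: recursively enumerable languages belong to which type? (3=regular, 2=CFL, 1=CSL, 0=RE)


Chomsky hierarchy levels:
  Type 3: Regular (DFA/NFA/regex)
  Type 2: Context-free (PDA)
  Type 1: Context-sensitive
  Type 0: Recursively enumerable (TM)
'recursively enumerable' corresponds to Type 0

0


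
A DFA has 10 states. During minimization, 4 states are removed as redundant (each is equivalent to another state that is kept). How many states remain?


Original DFA: 10 states
Redundant states removed: 4
Minimized states = original - removed
= 10 - 4
= 6

6


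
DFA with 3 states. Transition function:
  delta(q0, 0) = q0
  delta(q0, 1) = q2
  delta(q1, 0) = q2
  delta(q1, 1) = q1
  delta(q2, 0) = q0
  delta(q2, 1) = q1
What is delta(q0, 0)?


Looking up transition function:
delta(q0, 0) in the table
Row: q0, Column: 0
Result: q0

q0


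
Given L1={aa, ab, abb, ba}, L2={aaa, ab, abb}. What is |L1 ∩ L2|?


L1 = {aa, ab, abb, ba}
L2 = {aaa, ab, abb}
Checking each string in L1 against L2:
  'aa': in L2? No
  'ab': in L2? Yes
  'abb': in L2? Yes
  'ba': in L2? No
Intersection = {ab, abb}
|L1 ∩ L2| = 2

2


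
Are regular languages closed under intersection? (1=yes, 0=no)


Regular languages are closed under:
- Union (DFA product construction)
- Intersection (DFA product construction)
- Complement (swap accept/reject states)
- Concatenation (NFA construction)
- Kleene star (NFA construction)
intersection is in this list
Therefore: closed

1


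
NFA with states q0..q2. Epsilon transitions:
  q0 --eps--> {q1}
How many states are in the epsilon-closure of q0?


Starting from q0
Initialize closure = {q0}
Follow epsilon from q0 -> add q1
Final closure: {q0, q1}
Size = 2

2


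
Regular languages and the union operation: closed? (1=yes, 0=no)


Regular languages are closed under all standard operations:
- Union: Yes (product construction)
- Intersection: Yes (product construction)
- Complement: Yes (swap accept/reject)
- Concatenation: Yes (NFA construction)
Operation: union -> Closed

1


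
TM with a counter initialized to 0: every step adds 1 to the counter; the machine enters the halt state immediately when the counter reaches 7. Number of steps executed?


Counter starts at 0. Counting sequence:
  Step 1: counter = 1
  Step 2: counter = 2
  Step 3: counter = 3
  Step 4: counter = 4
  Step 5: counter = 5
  Step 6: counter = 6
  Step 7: counter = 7
Counter reached 7 -> halt
Total steps = 7

7


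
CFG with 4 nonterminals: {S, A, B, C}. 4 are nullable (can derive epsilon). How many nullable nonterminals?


Nonterminals: {S, A, B, C}
A nonterminal is nullable if it can derive epsilon
Counting nullable nonterminals: 4
Total nullable = 4

4


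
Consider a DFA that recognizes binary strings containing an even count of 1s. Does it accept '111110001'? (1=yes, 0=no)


DFA has 2 states: q_even (start, accept=yes) and q_odd
Processing string '111110001' character by character:
  Position 0: read '1', 1-count=1 -> q_odd
  Position 1: read '1', 1-count=2 -> q_even
  Position 2: read '1', 1-count=3 -> q_odd
  Position 3: read '1', 1-count=4 -> q_even
  Position 4: read '1', 1-count=5 -> q_odd
  Position 5: read '0', 1-count=5 -> q_odd (no change)
  Position 6: read '0', 1-count=5 -> q_odd (no change)
  Position 7: read '0', 1-count=5 -> q_odd (no change)
  Position 8: read '1', 1-count=6 -> q_even
Final state: q_even, total 1s = 6 (even); the DFA requires an even count -> accept

1


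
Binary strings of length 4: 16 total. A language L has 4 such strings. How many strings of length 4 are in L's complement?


Alphabet: {0,1}
String length: 4
Total strings of length 4 = 2^4 = 16
Strings in L = 4
Complement = total - |L|
= 16 - 4
= 12

12


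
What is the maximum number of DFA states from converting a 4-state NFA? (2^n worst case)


NFA has 4 states
Subset construction: each DFA state = subset of NFA states
Maximum subsets = 2^4
2^4 = 16

16


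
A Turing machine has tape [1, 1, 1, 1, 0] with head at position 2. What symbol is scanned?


Tape: [1, 1, 1, 1, 0]
Positions: 0 1 2 3 4
Values:    1 1 1 1 0
Head at position 2
tape[2] = 1

1


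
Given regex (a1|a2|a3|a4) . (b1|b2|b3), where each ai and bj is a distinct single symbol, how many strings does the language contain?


First group: 4 alternatives
Second group: 3 alternatives
Concatenation: each choice from group 1 pairs with each from group 2
Total = 4 x 3 = 12

12


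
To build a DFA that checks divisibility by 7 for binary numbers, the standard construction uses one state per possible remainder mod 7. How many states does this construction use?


Divisibility by 7 is tracked via the remainder mod 7: 0, 1, ..., 6
The construction assigns one state to each remainder
Number of remainders = 7

7


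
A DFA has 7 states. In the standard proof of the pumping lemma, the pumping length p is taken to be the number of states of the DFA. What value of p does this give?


Pumping lemma for regular languages (standard proof):
Take p = |Q|, the number of DFA states.
Any string of length >= |Q| passes through |Q|+1 states while reading its first |Q| symbols,
so by pigeonhole some state repeats, giving the loop that can be pumped.
Here |Q| = 7
Therefore the proof uses p = 7

7


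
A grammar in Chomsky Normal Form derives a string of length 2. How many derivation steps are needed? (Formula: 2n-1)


Chomsky Normal Form derivation:
String length n = 2
Each step either:
  - Splits a nonterminal into two (n-1 such steps)
  - Converts a nonterminal to terminal (n such steps)
Total = (n-1) + n = 2n - 1
= 2(2) - 1
= 4 - 1
= 3

3


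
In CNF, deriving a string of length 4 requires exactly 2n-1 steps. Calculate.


Chomsky Normal Form derivation:
String length n = 4
Each step either:
  - Splits a nonterminal into two (n-1 such steps)
  - Converts a nonterminal to terminal (n such steps)
Total = (n-1) + n = 2n - 1
= 2(4) - 1
= 8 - 1
= 7

7


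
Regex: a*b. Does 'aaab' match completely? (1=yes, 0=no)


Pattern: a*b
String: 'aaab'
Pattern requires: zero or more 'a's followed by exactly one 'b'
Found 3 leading 'a's
Remaining: 'b'
Remaining is exactly 'b' -> match
Result: 1

1


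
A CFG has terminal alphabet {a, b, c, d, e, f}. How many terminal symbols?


Terminal symbols: a, b, c, d, e, f
Counting each: a (#1), b (#2), c (#3), d (#4), e (#5), f (#6)
Total = 6

6


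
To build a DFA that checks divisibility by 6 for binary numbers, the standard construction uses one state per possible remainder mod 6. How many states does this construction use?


Divisibility by 6 is tracked via the remainder mod 6: 0, 1, ..., 5
The construction assigns one state to each remainder
Number of remainders = 6

6


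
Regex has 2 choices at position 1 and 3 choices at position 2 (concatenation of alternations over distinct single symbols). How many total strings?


First group: 2 alternatives
Second group: 3 alternatives
Concatenation: each choice from group 1 pairs with each from group 2
Total = 2 x 3 = 6

6


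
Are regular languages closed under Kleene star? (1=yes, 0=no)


Regular languages are closed under:
- Union (DFA product construction)
- Intersection (DFA product construction)
- Complement (swap accept/reject states)
- Concatenation (NFA construction)
- Kleene star (NFA construction)
Kleene star is in this list
Therefore: closed

1


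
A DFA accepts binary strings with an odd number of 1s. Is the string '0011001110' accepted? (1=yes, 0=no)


DFA has 2 states: q_even (start, accept=no) and q_odd
Processing string '0011001110' character by character:
  Position 0: read '0', 1-count=0 -> q_even (no change)
  Position 1: read '0', 1-count=0 -> q_even (no change)
  Position 2: read '1', 1-count=1 -> q_odd
  Position 3: read '1', 1-count=2 -> q_even
  Position 4: read '0', 1-count=2 -> q_even (no change)
  Position 5: read '0', 1-count=2 -> q_even (no change)
  Position 6: read '1', 1-count=3 -> q_odd
  Position 7: read '1', 1-count=4 -> q_even
  Position 8: read '1', 1-count=5 -> q_odd
  Position 9: read '0', 1-count=5 -> q_odd (no change)
Final state: q_odd, total 1s = 5 (odd); the DFA requires an odd count -> accept

1


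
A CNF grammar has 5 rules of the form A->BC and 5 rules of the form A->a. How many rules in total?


CNF allows two rule forms:
  A -> BC (binary): 5 rules
  A -> a (terminal): 5 rules
Total = 5 + 5 = 10

10


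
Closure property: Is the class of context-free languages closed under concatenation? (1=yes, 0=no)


CFL closure properties:
  Closed under: union, concatenation, Kleene star
  NOT closed under: intersection, complement
Operation 'concatenation' is in closed list -> Yes (closed)

1


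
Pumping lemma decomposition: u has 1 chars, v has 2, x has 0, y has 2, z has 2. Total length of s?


|s| = |u| + |v| + |x| + |y| + |z|
= 1 + 2 + 0 + 2 + 2
= 3 + 0 + 4
= 3 + 4
= 7

7


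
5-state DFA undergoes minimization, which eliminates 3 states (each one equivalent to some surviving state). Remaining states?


Original DFA: 5 states
Redundant states removed: 3
Minimized states = original - removed
= 5 - 3
= 2

2


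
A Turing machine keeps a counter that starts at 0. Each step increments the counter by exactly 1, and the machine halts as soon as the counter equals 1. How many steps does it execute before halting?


Counter starts at 0. Counting sequence:
  Step 1: counter = 1
Counter reached 1 -> halt
Total steps = 1

1


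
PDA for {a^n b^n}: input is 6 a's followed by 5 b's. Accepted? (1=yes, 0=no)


Language requires equal numbers of a's and b's
PDA pushes for each 'a', pops for each 'b'
Number of a's = 6
Number of b's = 5
6 != 5 -> Reject

0


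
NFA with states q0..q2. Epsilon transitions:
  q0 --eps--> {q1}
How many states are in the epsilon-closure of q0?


Starting from q0
Initialize closure = {q0}
Follow epsilon from q0 -> add q1
Final closure: {q0, q1}
Size = 2

2


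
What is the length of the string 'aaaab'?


String: 'aaaab'
Counting characters:
  'a' appears 4 time(s)
  'b' appears 1 time(s)
Total length = 4 + 1 = 5

5


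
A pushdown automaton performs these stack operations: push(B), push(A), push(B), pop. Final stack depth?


Tracing stack operations:
  push(B) -> stack = [B], depth=1
  push(A) -> stack = [B,A], depth=2
  push(B) -> stack = [B,A,B], depth=3
  pop -> removed B, stack = [B,A], depth=2
Final depth = 2

2


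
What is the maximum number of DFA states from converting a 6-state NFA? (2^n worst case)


NFA has 6 states
Subset construction: each DFA state = subset of NFA states
Maximum subsets = 2^6
2^6 = 64

64


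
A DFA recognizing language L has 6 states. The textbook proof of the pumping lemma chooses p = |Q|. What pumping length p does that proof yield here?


Pumping lemma for regular languages (standard proof):
Take p = |Q|, the number of DFA states.
Any string of length >= |Q| passes through |Q|+1 states while reading its first |Q| symbols,
so by pigeonhole some state repeats, giving the loop that can be pumped.
Here |Q| = 6
Therefore the proof uses p = 6

6


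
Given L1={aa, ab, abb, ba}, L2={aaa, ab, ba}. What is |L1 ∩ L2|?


L1 = {aa, ab, abb, ba}
L2 = {aaa, ab, ba}
Checking each string in L1 against L2:
  'aa': in L2? No
  'ab': in L2? Yes
  'abb': in L2? No
  'ba': in L2? Yes
Intersection = {ab, ba}
|L1 ∩ L2| = 2

2


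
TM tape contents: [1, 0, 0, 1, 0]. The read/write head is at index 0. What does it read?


Tape: [1, 0, 0, 1, 0]
Positions: 0 1 2 3 4
Values:    1 0 0 1 0
Head at position 0
tape[0] = 1

1


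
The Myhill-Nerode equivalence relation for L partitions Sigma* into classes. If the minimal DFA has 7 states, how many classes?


Myhill-Nerode theorem:
Number of equivalence classes = number of states in minimal DFA
Minimal DFA states = 7
Therefore equivalence classes = 7

7


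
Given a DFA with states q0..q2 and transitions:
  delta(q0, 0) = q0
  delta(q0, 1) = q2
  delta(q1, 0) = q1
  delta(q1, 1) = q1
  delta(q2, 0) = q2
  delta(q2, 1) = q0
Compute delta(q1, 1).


Looking up transition function:
delta(q1, 1) in the table
Row: q1, Column: 1
Result: q1

q1


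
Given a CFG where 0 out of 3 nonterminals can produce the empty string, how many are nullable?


Nonterminals: {S, A, B}
A nonterminal is nullable if it can derive epsilon
Counting nullable nonterminals: 0
Total nullable = 0

0


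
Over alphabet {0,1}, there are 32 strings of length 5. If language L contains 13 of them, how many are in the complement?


Alphabet: {0,1}
String length: 5
Total strings of length 5 = 2^5 = 32
Strings in L = 13
Complement = total - |L|
= 32 - 13
= 19

19


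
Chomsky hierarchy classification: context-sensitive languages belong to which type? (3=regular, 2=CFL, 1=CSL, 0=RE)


Chomsky hierarchy levels:
  Type 3: Regular (DFA/NFA/regex)
  Type 2: Context-free (PDA)
  Type 1: Context-sensitive
  Type 0: Recursively enumerable (TM)
'context-sensitive' corresponds to Type 1

1


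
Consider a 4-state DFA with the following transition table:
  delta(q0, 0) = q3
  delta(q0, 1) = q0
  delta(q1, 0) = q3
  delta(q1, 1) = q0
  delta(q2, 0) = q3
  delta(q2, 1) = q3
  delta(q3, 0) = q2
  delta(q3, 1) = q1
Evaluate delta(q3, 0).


Looking up transition function:
delta(q3, 0) in the table
Row: q3, Column: 0
Result: q2

q2


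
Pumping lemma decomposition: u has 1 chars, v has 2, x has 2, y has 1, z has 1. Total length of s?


|s| = |u| + |v| + |x| + |y| + |z|
= 1 + 2 + 2 + 1 + 1
= 3 + 2 + 2
= 5 + 2
= 7

7


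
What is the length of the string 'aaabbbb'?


String: 'aaabbbb'
Counting characters:
  'a' appears 3 time(s)
  'b' appears 4 time(s)
Total length = 3 + 4 = 7

7


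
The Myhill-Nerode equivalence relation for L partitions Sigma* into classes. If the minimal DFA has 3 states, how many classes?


Myhill-Nerode theorem:
Number of equivalence classes = number of states in minimal DFA
Minimal DFA states = 3
Therefore equivalence classes = 3

3


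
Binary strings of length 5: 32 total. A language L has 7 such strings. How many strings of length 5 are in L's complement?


Alphabet: {0,1}
String length: 5
Total strings of length 5 = 2^5 = 32
Strings in L = 7
Complement = total - |L|
= 32 - 7
= 25

25


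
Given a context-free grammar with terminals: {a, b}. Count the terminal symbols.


Terminal symbols: a, b
Counting each: a (#1), b (#2)
Total = 2

2


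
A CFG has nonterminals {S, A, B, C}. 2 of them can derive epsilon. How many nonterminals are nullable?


Nonterminals: {S, A, B, C}
A nonterminal is nullable if it can derive epsilon
Counting nullable nonterminals: 2
Total nullable = 2

2


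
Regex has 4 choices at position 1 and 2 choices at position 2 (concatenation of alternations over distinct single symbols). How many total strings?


First group: 4 alternatives
Second group: 2 alternatives
Concatenation: each choice from group 1 pairs with each from group 2
Total = 4 x 2 = 8

8


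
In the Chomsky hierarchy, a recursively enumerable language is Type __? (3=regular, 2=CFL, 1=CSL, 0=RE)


Chomsky hierarchy levels:
  Type 3: Regular (DFA/NFA/regex)
  Type 2: Context-free (PDA)
  Type 1: Context-sensitive
  Type 0: Recursively enumerable (TM)
'recursively enumerable' corresponds to Type 0

0


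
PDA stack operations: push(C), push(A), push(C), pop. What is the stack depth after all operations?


Tracing stack operations:
  push(C) -> stack = [C], depth=1
  push(A) -> stack = [C,A], depth=2
  push(C) -> stack = [C,A,C], depth=3
  pop -> removed C, stack = [C,A], depth=2
Final depth = 2

2


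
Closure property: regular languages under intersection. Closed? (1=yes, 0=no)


Regular languages are closed under:
- Union (DFA product construction)
- Intersection (DFA product construction)
- Complement (swap accept/reject states)
- Concatenation (NFA construction)
- Kleene star (NFA construction)
intersection is in this list
Therefore: closed

1


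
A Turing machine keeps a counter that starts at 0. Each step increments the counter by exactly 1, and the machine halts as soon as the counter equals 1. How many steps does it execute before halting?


Counter starts at 0. Counting sequence:
  Step 1: counter = 1
Counter reached 1 -> halt
Total steps = 1

1


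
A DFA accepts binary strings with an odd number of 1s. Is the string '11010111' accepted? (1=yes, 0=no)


DFA has 2 states: q_even (start, accept=no) and q_odd
Processing string '11010111' character by character:
  Position 0: read '1', 1-count=1 -> q_odd
  Position 1: read '1', 1-count=2 -> q_even
  Position 2: read '0', 1-count=2 -> q_even (no change)
  Position 3: read '1', 1-count=3 -> q_odd
  Position 4: read '0', 1-count=3 -> q_odd (no change)
  Position 5: read '1', 1-count=4 -> q_even
  Position 6: read '1', 1-count=5 -> q_odd
  Position 7: read '1', 1-count=6 -> q_even
Final state: q_even, total 1s = 6 (even); the DFA requires an odd count -> reject

0


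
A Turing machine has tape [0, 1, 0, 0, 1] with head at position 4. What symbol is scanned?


Tape: [0, 1, 0, 0, 1]
Positions: 0 1 2 3 4
Values:    0 1 0 0 1
Head at position 4
tape[4] = 1

1


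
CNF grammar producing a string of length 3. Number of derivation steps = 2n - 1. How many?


Chomsky Normal Form derivation:
String length n = 3
Each step either:
  - Splits a nonterminal into two (n-1 such steps)
  - Converts a nonterminal to terminal (n such steps)
Total = (n-1) + n = 2n - 1
= 2(3) - 1
= 6 - 1
= 5

5


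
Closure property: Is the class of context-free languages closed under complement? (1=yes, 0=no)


CFL closure properties:
  Closed under: union, concatenation, Kleene star
  NOT closed under: intersection, complement
Operation 'complement' is in not-closed list -> No (not closed)

0


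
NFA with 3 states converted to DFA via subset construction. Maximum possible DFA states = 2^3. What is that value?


NFA has 3 states
Subset construction: each DFA state = subset of NFA states
Maximum subsets = 2^3
2^3 = 8

8


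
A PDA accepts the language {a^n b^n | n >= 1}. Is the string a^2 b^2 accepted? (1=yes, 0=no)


Language requires equal numbers of a's and b's
PDA pushes for each 'a', pops for each 'b'
Number of a's = 2
Number of b's = 2
2 == 2 -> Accept

1


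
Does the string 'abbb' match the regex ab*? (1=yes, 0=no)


Pattern: ab*
String: 'abbb'
Pattern requires: exactly one 'a' followed by zero or more 'b's
First char is 'a' -> OK
Rest 'bbb': all b's? Yes
Result: 1

1


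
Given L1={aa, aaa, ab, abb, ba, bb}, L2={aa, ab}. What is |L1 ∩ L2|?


L1 = {aa, aaa, ab, abb, ba, bb}
L2 = {aa, ab}
Checking each string in L1 against L2:
  'aa': in L2? Yes
  'aaa': in L2? No
  'ab': in L2? Yes
  'abb': in L2? No
  'ba': in L2? No
  'bb': in L2? No
Intersection = {aa, ab}
|L1 ∩ L2| = 2

2


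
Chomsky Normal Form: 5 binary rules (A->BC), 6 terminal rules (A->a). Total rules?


CNF allows two rule forms:
  A -> BC (binary): 5 rules
  A -> a (terminal): 6 rules
Total = 5 + 6 = 11

11


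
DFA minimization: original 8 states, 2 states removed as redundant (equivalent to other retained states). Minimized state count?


Original DFA: 8 states
Redundant states removed: 2
Minimized states = original - removed
= 8 - 2
= 6

6


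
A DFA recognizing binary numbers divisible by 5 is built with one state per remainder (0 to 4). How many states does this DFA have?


Divisibility by 5 is tracked via the remainder mod 5: 0, 1, ..., 4
The construction assigns one state to each remainder
Number of remainders = 5

5


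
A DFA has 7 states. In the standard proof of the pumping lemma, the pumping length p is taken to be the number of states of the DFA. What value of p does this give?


Pumping lemma for regular languages (standard proof):
Take p = |Q|, the number of DFA states.
Any string of length >= |Q| passes through |Q|+1 states while reading its first |Q| symbols,
so by pigeonhole some state repeats, giving the loop that can be pumped.
Here |Q| = 7
Therefore the proof uses p = 7

7


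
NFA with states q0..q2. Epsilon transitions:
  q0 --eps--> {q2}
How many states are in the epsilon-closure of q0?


Starting from q0
Initialize closure = {q0}
Follow epsilon from q0 -> add q2
Final closure: {q0, q2}
Size = 2

2


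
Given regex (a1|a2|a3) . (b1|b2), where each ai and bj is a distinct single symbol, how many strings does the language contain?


First group: 3 alternatives
Second group: 2 alternatives
Concatenation: each choice from group 1 pairs with each from group 2
Total = 3 x 2 = 6

6


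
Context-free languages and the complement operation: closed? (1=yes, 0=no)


CFL closure properties:
  Closed under: union, concatenation, Kleene star
  NOT closed under: intersection, complement
Operation 'complement' is in not-closed list -> No (not closed)

0


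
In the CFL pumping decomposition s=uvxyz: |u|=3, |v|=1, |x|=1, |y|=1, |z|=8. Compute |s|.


|s| = |u| + |v| + |x| + |y| + |z|
= 3 + 1 + 1 + 1 + 8
= 4 + 1 + 9
= 5 + 9
= 14

14


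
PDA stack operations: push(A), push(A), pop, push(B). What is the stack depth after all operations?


Tracing stack operations:
  push(A) -> stack = [A], depth=1
  push(A) -> stack = [A,A], depth=2
  pop -> removed A, stack = [A], depth=1
  push(B) -> stack = [A,B], depth=2
Final depth = 2

2


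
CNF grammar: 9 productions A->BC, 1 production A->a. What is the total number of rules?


CNF allows two rule forms:
  A -> BC (binary): 9 rules
  A -> a (terminal): 1 rule
Total = 9 + 1 = 10

10


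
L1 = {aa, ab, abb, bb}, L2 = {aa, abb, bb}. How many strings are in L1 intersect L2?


L1 = {aa, ab, abb, bb}
L2 = {aa, abb, bb}
Checking each string in L1 against L2:
  'aa': in L2? Yes
  'ab': in L2? No
  'abb': in L2? Yes
  'bb': in L2? Yes
Intersection = {aa, abb, bb}
|L1 ∩ L2| = 3

3


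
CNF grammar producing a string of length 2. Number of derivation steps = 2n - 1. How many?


Chomsky Normal Form derivation:
String length n = 2
Each step either:
  - Splits a nonterminal into two (n-1 such steps)
  - Converts a nonterminal to terminal (n such steps)
Total = (n-1) + n = 2n - 1
= 2(2) - 1
= 4 - 1
= 3

3


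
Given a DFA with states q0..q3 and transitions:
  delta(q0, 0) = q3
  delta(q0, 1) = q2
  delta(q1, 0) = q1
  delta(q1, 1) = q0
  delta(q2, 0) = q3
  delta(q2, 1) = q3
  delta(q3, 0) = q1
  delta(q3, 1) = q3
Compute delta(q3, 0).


Looking up transition function:
delta(q3, 0) in the table
Row: q3, Column: 0
Result: q1

q1


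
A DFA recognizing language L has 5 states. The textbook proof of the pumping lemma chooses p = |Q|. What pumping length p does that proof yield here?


Pumping lemma for regular languages (standard proof):
Take p = |Q|, the number of DFA states.
Any string of length >= |Q| passes through |Q|+1 states while reading its first |Q| symbols,
so by pigeonhole some state repeats, giving the loop that can be pumped.
Here |Q| = 5
Therefore the proof uses p = 5

5


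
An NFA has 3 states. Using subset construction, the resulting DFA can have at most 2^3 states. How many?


NFA has 3 states
Subset construction: each DFA state = subset of NFA states
Maximum subsets = 2^3
2^3 = 8

8


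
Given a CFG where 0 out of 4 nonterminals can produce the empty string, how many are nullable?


Nonterminals: {S, A, B, C}
A nonterminal is nullable if it can derive epsilon
Counting nullable nonterminals: 0
Total nullable = 0

0


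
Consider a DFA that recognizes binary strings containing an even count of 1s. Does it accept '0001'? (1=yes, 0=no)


DFA has 2 states: q_even (start, accept=yes) and q_odd
Processing string '0001' character by character:
  Position 0: read '0', 1-count=0 -> q_even (no change)
  Position 1: read '0', 1-count=0 -> q_even (no change)
  Position 2: read '0', 1-count=0 -> q_even (no change)
  Position 3: read '1', 1-count=1 -> q_odd
Final state: q_odd, total 1s = 1 (odd); the DFA requires an even count -> reject

0


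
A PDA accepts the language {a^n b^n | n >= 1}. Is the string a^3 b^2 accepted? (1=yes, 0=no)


Language requires equal numbers of a's and b's
PDA pushes for each 'a', pops for each 'b'
Number of a's = 3
Number of b's = 2
3 != 2 -> Reject

0


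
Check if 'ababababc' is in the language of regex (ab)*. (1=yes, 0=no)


Pattern: (ab)*
String: 'ababababc'
Pattern requires: zero or more repetitions of 'ab'
Length 9 is odd -> cannot be (ab)* -> no match
Result: 0

0


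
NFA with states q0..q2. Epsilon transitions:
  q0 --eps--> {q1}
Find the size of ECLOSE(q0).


Starting from q0
Initialize closure = {q0}
Follow epsilon from q0 -> add q1
Final closure: {q0, q1}
Size = 2

2


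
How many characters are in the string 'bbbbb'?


String: 'bbbbb'
Counting characters:
  'b' appears 5 time(s)
Total length = 0 + 5 = 5

5


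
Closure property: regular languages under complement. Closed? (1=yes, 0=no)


Regular languages are closed under:
- Union (DFA product construction)
- Intersection (DFA product construction)
- Complement (swap accept/reject states)
- Concatenation (NFA construction)
- Kleene star (NFA construction)
complement is in this list
Therefore: closed

1


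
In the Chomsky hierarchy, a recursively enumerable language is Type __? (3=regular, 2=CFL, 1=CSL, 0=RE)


Chomsky hierarchy levels:
  Type 3: Regular (DFA/NFA/regex)
  Type 2: Context-free (PDA)
  Type 1: Context-sensitive
  Type 0: Recursively enumerable (TM)
'recursively enumerable' corresponds to Type 0

0


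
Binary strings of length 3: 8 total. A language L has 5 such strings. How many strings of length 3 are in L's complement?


Alphabet: {0,1}
String length: 3
Total strings of length 3 = 2^3 = 8
Strings in L = 5
Complement = total - |L|
= 8 - 5
= 3

3


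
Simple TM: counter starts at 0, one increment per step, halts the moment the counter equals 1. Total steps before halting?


Counter starts at 0. Counting sequence:
  Step 1: counter = 1
Counter reached 1 -> halt
Total steps = 1

1


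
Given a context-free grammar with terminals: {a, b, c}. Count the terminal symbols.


Terminal symbols: a, b, c
Counting each: a (#1), b (#2), c (#3)
Total = 3

3


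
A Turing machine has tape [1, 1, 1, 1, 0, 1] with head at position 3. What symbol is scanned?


Tape: [1, 1, 1, 1, 0, 1]
Positions: 0 1 2 3 4 5
Values:    1 1 1 1 0 1
Head at position 3
tape[3] = 1

1


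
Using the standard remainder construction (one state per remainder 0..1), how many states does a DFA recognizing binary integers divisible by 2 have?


Divisibility by 2 is tracked via the remainder mod 2: 0, 1, ..., 1
The construction assigns one state to each remainder
Number of remainders = 2

2


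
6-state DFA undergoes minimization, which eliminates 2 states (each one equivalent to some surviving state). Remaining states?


Original DFA: 6 states
Redundant states removed: 2
Minimized states = original - removed
= 6 - 2
= 4

4


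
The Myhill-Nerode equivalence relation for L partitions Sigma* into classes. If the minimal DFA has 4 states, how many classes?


Myhill-Nerode theorem:
Number of equivalence classes = number of states in minimal DFA
Minimal DFA states = 4
Therefore equivalence classes = 4

4


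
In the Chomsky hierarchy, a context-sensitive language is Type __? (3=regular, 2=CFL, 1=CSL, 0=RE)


Chomsky hierarchy levels:
  Type 3: Regular (DFA/NFA/regex)
  Type 2: Context-free (PDA)
  Type 1: Context-sensitive
  Type 0: Recursively enumerable (TM)
'context-sensitive' corresponds to Type 1

1


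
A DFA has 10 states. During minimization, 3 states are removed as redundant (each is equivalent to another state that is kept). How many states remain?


Original DFA: 10 states
Redundant states removed: 3
Minimized states = original - removed
= 10 - 3
= 7

7


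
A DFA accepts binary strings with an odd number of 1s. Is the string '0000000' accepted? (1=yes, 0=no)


DFA has 2 states: q_even (start, accept=no) and q_odd
Processing string '0000000' character by character:
  Position 0: read '0', 1-count=0 -> q_even (no change)
  Position 1: read '0', 1-count=0 -> q_even (no change)
  Position 2: read '0', 1-count=0 -> q_even (no change)
  Position 3: read '0', 1-count=0 -> q_even (no change)
  Position 4: read '0', 1-count=0 -> q_even (no change)
  Position 5: read '0', 1-count=0 -> q_even (no change)
  Position 6: read '0', 1-count=0 -> q_even (no change)
Final state: q_even, total 1s = 0 (even); the DFA requires an odd count -> reject

0


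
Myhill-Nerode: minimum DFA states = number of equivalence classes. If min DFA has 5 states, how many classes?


Myhill-Nerode theorem:
Number of equivalence classes = number of states in minimal DFA
Minimal DFA states = 5
Therefore equivalence classes = 5

5


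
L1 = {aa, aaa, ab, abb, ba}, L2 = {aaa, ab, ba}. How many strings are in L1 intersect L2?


L1 = {aa, aaa, ab, abb, ba}
L2 = {aaa, ab, ba}
Checking each string in L1 against L2:
  'aa': in L2? No
  'aaa': in L2? Yes
  'ab': in L2? Yes
  'abb': in L2? No
  'ba': in L2? Yes
Intersection = {aaa, ab, ba}
|L1 ∩ L2| = 3

3


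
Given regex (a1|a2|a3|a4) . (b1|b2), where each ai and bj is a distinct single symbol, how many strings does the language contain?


First group: 4 alternatives
Second group: 2 alternatives
Concatenation: each choice from group 1 pairs with each from group 2
Total = 4 x 2 = 8

8


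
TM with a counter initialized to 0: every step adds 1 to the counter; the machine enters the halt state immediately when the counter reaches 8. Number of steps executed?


Counter starts at 0. Counting sequence:
  Step 1: counter = 1
  Step 2: counter = 2
  Step 3: counter = 3
  Step 4: counter = 4
  Step 5: counter = 5
  Step 6: counter = 6
  Step 7: counter = 7
  Step 8: counter = 8
Counter reached 8 -> halt
Total steps = 8

8


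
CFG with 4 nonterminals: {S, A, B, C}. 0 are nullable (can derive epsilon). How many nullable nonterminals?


Nonterminals: {S, A, B, C}
A nonterminal is nullable if it can derive epsilon
Counting nullable nonterminals: 0
Total nullable = 0

0


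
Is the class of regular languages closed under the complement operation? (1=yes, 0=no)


Regular languages are closed under:
- Union (DFA product construction)
- Intersection (DFA product construction)
- Complement (swap accept/reject states)
- Concatenation (NFA construction)
- Kleene star (NFA construction)
complement is in this list
Therefore: closed

1


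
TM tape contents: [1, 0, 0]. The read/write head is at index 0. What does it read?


Tape: [1, 0, 0]
Positions: 0 1 2
Values:    1 0 0
Head at position 0
tape[0] = 1

1


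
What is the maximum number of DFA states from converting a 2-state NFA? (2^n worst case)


NFA has 2 states
Subset construction: each DFA state = subset of NFA states
Maximum subsets = 2^2
2^2 = 4

4


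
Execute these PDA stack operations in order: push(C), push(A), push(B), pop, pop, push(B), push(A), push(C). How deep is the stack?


Tracing stack operations:
  push(C) -> stack = [C], depth=1
  push(A) -> stack = [C,A], depth=2
  push(B) -> stack = [C,A,B], depth=3
  pop -> removed B, stack = [C,A], depth=2
  pop -> removed A, stack = [C], depth=1
  push(B) -> stack = [C,B], depth=2
  push(A) -> stack = [C,B,A], depth=3
  push(C) -> stack = [C,B,A,C], depth=4
Final depth = 4

4


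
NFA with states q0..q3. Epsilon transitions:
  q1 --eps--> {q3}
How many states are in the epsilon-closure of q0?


Starting from q0
Initialize closure = {q0}
q0 has no outgoing epsilon transitions -> nothing to add
Final closure: {q0}
Size = 1

1


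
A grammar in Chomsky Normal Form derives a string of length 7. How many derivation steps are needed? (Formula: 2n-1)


Chomsky Normal Form derivation:
String length n = 7
Each step either:
  - Splits a nonterminal into two (n-1 such steps)
  - Converts a nonterminal to terminal (n such steps)
Total = (n-1) + n = 2n - 1
= 2(7) - 1
= 14 - 1
= 13

13


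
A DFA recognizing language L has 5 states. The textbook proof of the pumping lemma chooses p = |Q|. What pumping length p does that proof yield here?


Pumping lemma for regular languages (standard proof):
Take p = |Q|, the number of DFA states.
Any string of length >= |Q| passes through |Q|+1 states while reading its first |Q| symbols,
so by pigeonhole some state repeats, giving the loop that can be pumped.
Here |Q| = 5
Therefore the proof uses p = 5

5
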